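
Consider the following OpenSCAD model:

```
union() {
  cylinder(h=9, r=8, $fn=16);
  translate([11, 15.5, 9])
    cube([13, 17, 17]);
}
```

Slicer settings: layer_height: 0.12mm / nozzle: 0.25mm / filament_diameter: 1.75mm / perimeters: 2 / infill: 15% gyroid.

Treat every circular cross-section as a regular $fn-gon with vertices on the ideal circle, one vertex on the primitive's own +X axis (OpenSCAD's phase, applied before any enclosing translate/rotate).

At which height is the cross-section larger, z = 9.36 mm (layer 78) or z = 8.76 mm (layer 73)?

layer 78 (z = 9.36 mm)

Layer 78 (z = 9.36): the cylinder is not intersected at this z (z outside [0, 9]); the 13×17 cube at (11, 15.5) contributes its full rectangle (area 221.00 mm²); Merging all regions: only the 13×17 cube at (11, 15.5) is present, so the union is just that shape — area = 221.00 mm². So its area = 221.00 mm². Layer 73 (z = 8.76): the cylinder: section is a regular 16-gon, circumradius r=8 (area = (16/2)·8.000²·sin(360°/16) = 195.93 mm²); the cube at (11, 15.5) is absent (z outside [9, 26]); Combining (union): only the r=8 cylinder is present, so the union is just that shape — area = 195.93 mm². So its area = 195.93 mm². Layer 78 is larger (221.00 vs 195.93 mm²).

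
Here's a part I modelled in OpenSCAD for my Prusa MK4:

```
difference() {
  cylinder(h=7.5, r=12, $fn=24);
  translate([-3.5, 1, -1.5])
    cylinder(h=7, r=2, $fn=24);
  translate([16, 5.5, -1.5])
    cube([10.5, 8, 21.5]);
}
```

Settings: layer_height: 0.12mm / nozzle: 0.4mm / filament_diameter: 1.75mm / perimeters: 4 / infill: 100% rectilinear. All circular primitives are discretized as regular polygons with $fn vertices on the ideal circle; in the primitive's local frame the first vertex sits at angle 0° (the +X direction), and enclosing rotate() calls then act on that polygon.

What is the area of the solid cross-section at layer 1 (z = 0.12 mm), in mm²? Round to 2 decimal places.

At z = 0.12 mm: the cylinder: section is a regular 24-gon, circumradius r=12 (area = (24/2)·12.000²·sin(360°/24) = 447.24 mm²); the cylinder at (-3.5, 1): section is a regular 24-gon, circumradius r=2 (area = (24/2)·2.000²·sin(360°/24) = 12.42 mm²); the 10.5×8 cube at (16, 5.5) contributes its full rectangle (area 84.00 mm²); Taking the first minus the rest: starting from the r=12 cylinder (447.24 mm²), the r=2 cylinder at (-3.5, 1) lies wholly inside it (removes its full 12.42 mm² and its 12.53 mm outline becomes a hole wall); the 10.5×8 cube at (16, 5.5) misses the remaining region (no effect) — area = 434.82 mm². Overall, the cross-section is one region with 1 hole. Net area = 434.82 mm².

434.82 mm²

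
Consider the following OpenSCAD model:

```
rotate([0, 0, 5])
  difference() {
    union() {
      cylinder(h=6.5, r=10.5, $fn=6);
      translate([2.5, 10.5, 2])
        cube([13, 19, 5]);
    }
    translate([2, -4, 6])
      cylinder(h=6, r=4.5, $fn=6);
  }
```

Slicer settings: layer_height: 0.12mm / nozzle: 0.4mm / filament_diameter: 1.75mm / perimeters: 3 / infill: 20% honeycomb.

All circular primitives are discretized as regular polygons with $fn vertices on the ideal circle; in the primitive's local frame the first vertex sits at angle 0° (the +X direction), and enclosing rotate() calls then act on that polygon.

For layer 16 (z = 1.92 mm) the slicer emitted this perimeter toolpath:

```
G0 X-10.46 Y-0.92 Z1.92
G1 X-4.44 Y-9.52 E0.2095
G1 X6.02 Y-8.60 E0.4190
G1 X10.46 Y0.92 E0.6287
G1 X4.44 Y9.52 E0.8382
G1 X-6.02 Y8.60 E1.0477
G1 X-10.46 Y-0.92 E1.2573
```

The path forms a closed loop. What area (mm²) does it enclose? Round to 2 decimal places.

Apply the shoelace formula to the sequence of (X, Y) vertices; enclosed area = 286.48 mm².

286.48 mm²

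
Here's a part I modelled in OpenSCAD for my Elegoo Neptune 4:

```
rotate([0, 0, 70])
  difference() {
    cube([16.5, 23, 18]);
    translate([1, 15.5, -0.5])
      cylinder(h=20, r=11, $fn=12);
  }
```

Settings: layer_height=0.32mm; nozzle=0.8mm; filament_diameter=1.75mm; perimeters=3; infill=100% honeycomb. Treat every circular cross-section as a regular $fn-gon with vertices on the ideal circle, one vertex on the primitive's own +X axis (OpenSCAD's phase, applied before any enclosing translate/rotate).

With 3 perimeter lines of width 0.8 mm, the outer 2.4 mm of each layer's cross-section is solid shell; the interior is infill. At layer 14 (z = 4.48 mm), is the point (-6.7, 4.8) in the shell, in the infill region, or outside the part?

outside

At z = 4.48 mm: the cube is present — its section is the full 16.5×23 rectangle; the cylinder at (1, 15.5): section is a regular 12-gon, circumradius r=11; Taking the first minus the rest: starting from the 16.5×23 cube, the r=11 cylinder at (1, 15.5) partially overlaps it — only the 182.62 mm² overlap (of its 363.00 mm²) is removed, clipping the outline — 1 connected region; (rotated 70° about Z; rotation is an isometry so areas/perimeters/island counts are preserved). Overall, the cross-section is a single solid region. Undo the 70° rotation: the query point maps to (2.219, 7.938) in the un-rotated model frame. The nearest boundary edge runs (1.00, 4.50)→(6.50, 5.97); distance from the point to it = 3.01 mm. The point is not inside any of the regions above, so it lies outside the cross-section (3.01 mm from the nearest boundary).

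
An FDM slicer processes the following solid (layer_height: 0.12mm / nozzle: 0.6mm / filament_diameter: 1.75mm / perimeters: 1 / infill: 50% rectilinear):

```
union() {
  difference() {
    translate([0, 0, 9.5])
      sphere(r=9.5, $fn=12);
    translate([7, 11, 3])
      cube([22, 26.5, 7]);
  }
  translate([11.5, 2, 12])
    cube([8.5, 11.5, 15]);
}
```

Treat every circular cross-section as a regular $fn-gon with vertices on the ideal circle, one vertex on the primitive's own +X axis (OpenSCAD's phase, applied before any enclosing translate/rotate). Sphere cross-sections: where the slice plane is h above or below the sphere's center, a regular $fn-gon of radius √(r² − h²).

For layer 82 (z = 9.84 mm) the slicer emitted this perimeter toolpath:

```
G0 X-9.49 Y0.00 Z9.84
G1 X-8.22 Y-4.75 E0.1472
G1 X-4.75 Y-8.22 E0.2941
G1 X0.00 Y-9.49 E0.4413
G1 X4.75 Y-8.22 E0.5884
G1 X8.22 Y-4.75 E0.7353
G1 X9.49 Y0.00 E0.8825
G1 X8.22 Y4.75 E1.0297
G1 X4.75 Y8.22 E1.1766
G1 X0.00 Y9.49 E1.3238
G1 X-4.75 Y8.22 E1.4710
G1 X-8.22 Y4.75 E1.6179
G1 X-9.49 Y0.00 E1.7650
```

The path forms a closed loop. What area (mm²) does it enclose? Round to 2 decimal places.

270.32 mm²

Apply the shoelace formula to the sequence of (X, Y) vertices; enclosed area = 270.32 mm².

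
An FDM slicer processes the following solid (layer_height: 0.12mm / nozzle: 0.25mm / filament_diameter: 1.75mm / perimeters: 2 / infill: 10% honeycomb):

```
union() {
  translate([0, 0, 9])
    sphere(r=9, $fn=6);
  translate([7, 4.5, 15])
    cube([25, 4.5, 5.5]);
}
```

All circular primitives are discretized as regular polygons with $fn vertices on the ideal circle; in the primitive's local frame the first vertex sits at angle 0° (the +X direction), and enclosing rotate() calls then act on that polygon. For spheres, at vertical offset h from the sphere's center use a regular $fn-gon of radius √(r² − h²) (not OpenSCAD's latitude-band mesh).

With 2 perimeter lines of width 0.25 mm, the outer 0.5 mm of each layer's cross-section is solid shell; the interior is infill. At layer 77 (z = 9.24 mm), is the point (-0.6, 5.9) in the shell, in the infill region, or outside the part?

infill

At z = 9.24 mm: the r=9 sphere slices to a regular 6-gon of circumradius 8.997 (√(r²−h²) with h=0.24 from center); the cube at (7, 4.5) is not intersected at this z (z outside [15, 20.5]); Merging all regions: only the r=9 sphere is present, so the union is just that shape — 1 connected region. Overall, the cross-section is a single solid region. The nearest boundary edge runs (4.50, 7.79)→(-4.50, 7.79); distance from the point to it = 1.89 mm. The point is inside the cross-section and 1.89 mm from the nearest boundary — more than the 0.5 mm shell width (2 × 0.25), so it's in the infill interior.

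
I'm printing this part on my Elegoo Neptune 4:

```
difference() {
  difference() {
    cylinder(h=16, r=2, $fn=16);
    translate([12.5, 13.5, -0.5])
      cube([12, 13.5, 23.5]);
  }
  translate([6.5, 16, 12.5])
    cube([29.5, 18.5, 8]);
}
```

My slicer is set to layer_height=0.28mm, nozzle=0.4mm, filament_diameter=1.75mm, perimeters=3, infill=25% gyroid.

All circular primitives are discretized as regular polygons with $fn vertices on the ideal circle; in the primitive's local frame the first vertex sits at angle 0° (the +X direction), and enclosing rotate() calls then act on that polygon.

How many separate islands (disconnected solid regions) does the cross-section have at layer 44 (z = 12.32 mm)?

1

At z = 12.32 mm: the r=2 cylinder contributes a regular 16-gon of circumradius 2; the cube at (12.5, 13.5) (footprint 12×13.5) is included at this height; After the difference (first − rest): starting from the r=2 cylinder, the 12×13.5 cube at (12.5, 13.5) misses the remaining region (no effect) — 1 connected region; the cube at (6.5, 16) is absent (z outside [12.5, 20.5]); Subtracting the remaining from the first: none of the subtracted shapes is present at this height, so the result so far is unchanged — 1 connected region. Overall, the cross-section is a single solid region. Island count = 1.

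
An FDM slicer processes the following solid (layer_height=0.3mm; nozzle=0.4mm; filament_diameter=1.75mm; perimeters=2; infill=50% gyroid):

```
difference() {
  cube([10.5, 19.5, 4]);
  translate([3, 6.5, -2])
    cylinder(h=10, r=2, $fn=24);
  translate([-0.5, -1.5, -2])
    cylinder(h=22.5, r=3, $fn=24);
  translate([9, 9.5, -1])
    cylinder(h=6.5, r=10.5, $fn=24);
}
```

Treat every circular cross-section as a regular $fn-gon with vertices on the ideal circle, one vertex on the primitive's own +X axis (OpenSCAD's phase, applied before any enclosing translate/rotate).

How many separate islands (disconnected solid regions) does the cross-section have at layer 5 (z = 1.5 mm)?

At z = 1.5 mm: the cube (footprint 10.5×19.5) is included at this height; the r=2 cylinder at (3, 6.5) gives a regular 24-gon of circumradius 2 (constant along its height); the r=3 cylinder at (-0.5, -1.5) gives a regular 24-gon of circumradius 3 (constant along its height); the r=10.5 cylinder at (9, 9.5) gives a regular 24-gon of circumradius 10.5 (constant along its height); Taking the first minus the rest: starting from the 10.5×19.5 cube, the r=2 cylinder at (3, 6.5) lies wholly inside it (removes its full 12.42 mm² and its 12.53 mm outline becomes a hole wall); the r=3 cylinder at (-0.5, -1.5) partially overlaps it — only the 1.98 mm² overlap (of its 27.95 mm²) is removed, clipping the outline; the r=10.5 cylinder at (9, 9.5) partially overlaps it — only the 174.09 mm² overlap (of its 342.42 mm²) is removed, clipping the outline — 2 connected regions. Overall, the cross-section has 2 separate islands. Island count = 2.

2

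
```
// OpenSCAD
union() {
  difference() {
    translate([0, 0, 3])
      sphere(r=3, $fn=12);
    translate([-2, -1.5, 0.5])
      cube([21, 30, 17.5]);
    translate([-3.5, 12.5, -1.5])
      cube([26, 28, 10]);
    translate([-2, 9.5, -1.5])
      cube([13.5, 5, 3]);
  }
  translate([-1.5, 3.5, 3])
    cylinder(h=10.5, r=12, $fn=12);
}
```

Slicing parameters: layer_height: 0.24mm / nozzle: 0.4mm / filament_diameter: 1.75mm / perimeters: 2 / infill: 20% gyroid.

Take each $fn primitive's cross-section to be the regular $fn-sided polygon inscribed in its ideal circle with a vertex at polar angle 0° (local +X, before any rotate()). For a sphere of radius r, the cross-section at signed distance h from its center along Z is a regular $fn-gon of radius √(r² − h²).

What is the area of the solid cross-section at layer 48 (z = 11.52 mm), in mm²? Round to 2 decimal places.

At z = 11.52 mm: the sphere is absent (|z−center|=8.520 > r=3); the cube at (-2, -1.5) (footprint 21×30) is included at this height (area 630.00 mm²); the cube at (-3.5, 12.5) is not intersected at this z (z outside [-1.5, 8.5]); the cube at (-2, 9.5) does not reach this height (z outside [-1.5, 1.5]); Subtracting the remaining from the first: the first operand is absent here, so nothing remains; the r=12 cylinder at (-1.5, 3.5) contributes a regular 12-gon of circumradius 12 (area = (12/2)·12.000²·sin(360°/12) = 432.00 mm²); Taking the union: only the r=12 cylinder at (-1.5, 3.5) is present, so the union is just that shape — area = 432.00 mm². Overall, the cross-section is a single solid region. Net area = 432.00 mm².

432.00 mm²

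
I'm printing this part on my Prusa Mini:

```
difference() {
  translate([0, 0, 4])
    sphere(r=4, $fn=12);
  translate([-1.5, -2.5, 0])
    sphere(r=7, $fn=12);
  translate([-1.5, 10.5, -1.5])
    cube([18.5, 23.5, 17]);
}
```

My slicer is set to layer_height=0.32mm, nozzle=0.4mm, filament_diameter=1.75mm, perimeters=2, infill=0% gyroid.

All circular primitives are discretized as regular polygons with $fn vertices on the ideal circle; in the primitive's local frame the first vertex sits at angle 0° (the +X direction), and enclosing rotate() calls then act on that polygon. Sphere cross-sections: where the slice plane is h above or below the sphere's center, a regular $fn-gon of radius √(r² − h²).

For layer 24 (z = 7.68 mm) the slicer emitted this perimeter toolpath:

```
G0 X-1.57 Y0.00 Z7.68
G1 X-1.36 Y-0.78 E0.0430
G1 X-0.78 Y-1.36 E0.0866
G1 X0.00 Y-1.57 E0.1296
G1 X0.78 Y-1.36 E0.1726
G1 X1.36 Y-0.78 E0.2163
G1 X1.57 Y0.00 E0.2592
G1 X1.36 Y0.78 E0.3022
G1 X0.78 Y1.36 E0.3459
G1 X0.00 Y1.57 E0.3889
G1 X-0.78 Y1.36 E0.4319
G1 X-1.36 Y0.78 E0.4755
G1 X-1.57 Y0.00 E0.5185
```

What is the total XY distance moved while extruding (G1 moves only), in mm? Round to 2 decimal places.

9.74 mm

Sum the Euclidean lengths of each G1 segment: total = 9.74 mm.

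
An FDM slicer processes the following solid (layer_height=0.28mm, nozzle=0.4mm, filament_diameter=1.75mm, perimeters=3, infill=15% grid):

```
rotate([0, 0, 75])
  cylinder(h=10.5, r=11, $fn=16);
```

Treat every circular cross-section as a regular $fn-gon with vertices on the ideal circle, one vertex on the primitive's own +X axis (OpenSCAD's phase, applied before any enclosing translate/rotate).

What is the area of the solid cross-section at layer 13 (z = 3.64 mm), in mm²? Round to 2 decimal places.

370.44 mm²

At z = 3.64 mm: the r=11 cylinder gives a regular 16-gon of circumradius 11 (constant along its height) (area = (16/2)·11.000²·sin(360°/16) = 370.44 mm²); (whole slice rotated 75° about Z — lengths, areas and connectivity unchanged). Overall, the cross-section is a single solid region. Net area = 370.44 mm².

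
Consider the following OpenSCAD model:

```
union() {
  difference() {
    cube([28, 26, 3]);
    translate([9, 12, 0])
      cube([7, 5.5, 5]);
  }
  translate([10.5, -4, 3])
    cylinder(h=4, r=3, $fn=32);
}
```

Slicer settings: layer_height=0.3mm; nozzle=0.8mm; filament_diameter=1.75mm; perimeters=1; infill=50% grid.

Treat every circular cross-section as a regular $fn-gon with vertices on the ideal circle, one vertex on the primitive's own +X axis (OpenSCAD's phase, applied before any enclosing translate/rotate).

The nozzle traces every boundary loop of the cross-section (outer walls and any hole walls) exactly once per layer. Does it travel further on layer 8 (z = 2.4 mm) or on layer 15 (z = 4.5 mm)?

Layer 8 (z = 2.4): the 28×26 cube contributes its full rectangle (perimeter 108.00 mm); the cube at (9, 12) (footprint 7×5.5) is included at this height (perimeter 25.00 mm); Subtracting the remaining from the first: starting from the 28×26 cube, the 7×5.5 cube at (9, 12) lies wholly inside it (removes its full 38.50 mm² and its 25.00 mm outline becomes a hole wall) — boundary (outer + 1 inner loop) = 133.00 mm; the cylinder at (10.5, -4) is absent (z outside [3, 7]); Merging all regions: only the result so far is present, so the union is just that shape — boundary (outer + 1 inner loop) = 133.00 mm. So its perimeter = 133.00 mm. Layer 15 (z = 4.5): the cube is not intersected at this z (z outside [0, 3]); the 7×5.5 cube at (9, 12) contributes its full rectangle (perimeter 25.00 mm); Subtracting the remaining from the first: the first operand is absent here, so nothing remains; the r=3 cylinder at (10.5, -4) contributes a regular 32-gon of circumradius 3 (perimeter = 2·32·3.000·sin(180°/32) = 18.82 mm); Merging all regions: only the r=3 cylinder at (10.5, -4) is present, so the union is just that shape — boundary = 18.82 mm. So its perimeter = 18.82 mm. Layer 8 is larger (133.00 vs 18.82 mm).

layer 8 (z = 2.4 mm)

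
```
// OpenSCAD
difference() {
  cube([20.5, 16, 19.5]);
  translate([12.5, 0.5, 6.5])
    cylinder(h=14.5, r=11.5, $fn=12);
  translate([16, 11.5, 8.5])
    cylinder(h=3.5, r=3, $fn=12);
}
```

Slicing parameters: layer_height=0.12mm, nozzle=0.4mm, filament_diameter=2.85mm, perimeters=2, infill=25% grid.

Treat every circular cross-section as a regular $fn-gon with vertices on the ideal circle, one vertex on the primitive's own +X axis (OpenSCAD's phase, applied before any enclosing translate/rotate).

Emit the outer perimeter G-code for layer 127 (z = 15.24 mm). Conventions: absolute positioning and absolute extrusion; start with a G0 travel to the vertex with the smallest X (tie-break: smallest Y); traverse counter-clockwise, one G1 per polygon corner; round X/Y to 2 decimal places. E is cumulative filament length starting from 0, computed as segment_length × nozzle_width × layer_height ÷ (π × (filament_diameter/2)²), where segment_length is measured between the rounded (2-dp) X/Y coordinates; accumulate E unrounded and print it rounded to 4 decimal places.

At z = 15.24 mm: the cube (footprint 20.5×16) is included at this height; the cylinder at (12.5, 0.5): section is a regular 12-gon, circumradius r=11.5; the cylinder at (16, 11.5) is absent (z outside [8.5, 12]); After the difference (first − rest): starting from the 20.5×16 cube, the r=11.5 cylinder at (12.5, 0.5) partially overlaps it — only the 190.48 mm² overlap (of its 396.75 mm²) is removed, clipping the outline — 1 connected region. The outline is a single polygon with 10 vertices. Extrusion per mm of travel: 0.4 × 0.12 / (π × 1.425²) = 0.007524. Accumulating E over each segment gives final E = 0.5487.

G0 X0.00 Y0.00 Z15.24
G1 X1.13 Y0.00 E0.0085
G1 X1.00 Y0.50 E0.0124
G1 X2.54 Y6.25 E0.0572
G1 X6.75 Y10.46 E0.1020
G1 X12.50 Y12.00 E0.1468
G1 X18.25 Y10.46 E0.1916
G1 X20.50 Y8.21 E0.2155
G1 X20.50 Y16.00 E0.2741
G1 X0.00 Y16.00 E0.4284
G1 X0.00 Y0.00 E0.5487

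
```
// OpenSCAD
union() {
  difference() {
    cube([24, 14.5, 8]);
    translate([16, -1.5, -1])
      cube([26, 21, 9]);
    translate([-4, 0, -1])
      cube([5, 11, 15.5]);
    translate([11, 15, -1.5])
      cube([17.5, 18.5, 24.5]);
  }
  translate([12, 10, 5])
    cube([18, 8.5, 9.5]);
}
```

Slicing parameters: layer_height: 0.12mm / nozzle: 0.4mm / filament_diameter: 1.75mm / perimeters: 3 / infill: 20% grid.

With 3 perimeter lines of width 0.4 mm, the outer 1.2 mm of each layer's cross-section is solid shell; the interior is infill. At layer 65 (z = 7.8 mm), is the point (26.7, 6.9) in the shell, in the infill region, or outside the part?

outside

At z = 7.8 mm: the cube (footprint 24×14.5) is included at this height; the 26×21 cube at (16, -1.5) contributes its full rectangle; the cube at (-4, 0) is present — its section is the full 5×11 rectangle; the 17.5×18.5 cube at (11, 15) contributes its full rectangle; Subtracting the remaining from the first: starting from the 24×14.5 cube, the 26×21 cube at (16, -1.5) partially overlaps it — only the 116.00 mm² overlap (of its 546.00 mm²) is removed, clipping the outline; the 5×11 cube at (-4, 0) partially overlaps it — only the 11.00 mm² overlap (of its 55.00 mm²) is removed, clipping the outline; the 17.5×18.5 cube at (11, 15) misses the remaining region (no effect) — 1 connected region; the cube at (12, 10) (footprint 18×8.5) is included at this height; Merging all regions: the regions partially overlap (shared area 18.00 mm²), so overlapping operands fuse into one piece — 1 connected region. Overall, the cross-section is a single solid region. The nearest boundary edge runs (30.00, 10.00)→(16.00, 10.00); distance from the point to it = 3.10 mm. The point is not inside any of the regions above, so it lies outside the cross-section (3.10 mm from the nearest boundary).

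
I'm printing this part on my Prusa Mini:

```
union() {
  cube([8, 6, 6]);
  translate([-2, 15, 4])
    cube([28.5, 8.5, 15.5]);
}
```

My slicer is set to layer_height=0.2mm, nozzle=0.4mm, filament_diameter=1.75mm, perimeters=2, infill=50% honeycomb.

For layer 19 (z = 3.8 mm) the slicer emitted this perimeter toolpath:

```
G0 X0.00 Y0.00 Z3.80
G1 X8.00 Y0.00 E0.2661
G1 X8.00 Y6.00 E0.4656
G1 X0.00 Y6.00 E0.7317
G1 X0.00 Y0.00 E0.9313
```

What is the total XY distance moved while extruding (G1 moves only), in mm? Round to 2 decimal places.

Sum the Euclidean lengths of each G1 segment: total = 28.00 mm.

28.00 mm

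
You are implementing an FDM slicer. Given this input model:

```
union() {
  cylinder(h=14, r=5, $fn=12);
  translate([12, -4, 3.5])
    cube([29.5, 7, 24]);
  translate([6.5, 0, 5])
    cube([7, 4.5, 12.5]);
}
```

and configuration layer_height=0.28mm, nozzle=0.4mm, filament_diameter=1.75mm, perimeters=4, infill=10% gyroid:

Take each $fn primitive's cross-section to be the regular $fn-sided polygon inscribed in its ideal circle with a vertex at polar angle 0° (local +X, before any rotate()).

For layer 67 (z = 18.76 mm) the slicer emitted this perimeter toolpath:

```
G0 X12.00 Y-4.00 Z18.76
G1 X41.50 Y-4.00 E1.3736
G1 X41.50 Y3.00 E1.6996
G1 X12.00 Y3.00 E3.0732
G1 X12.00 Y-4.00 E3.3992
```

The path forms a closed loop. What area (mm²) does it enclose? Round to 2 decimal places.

206.50 mm²

Apply the shoelace formula to the sequence of (X, Y) vertices; enclosed area = 206.50 mm².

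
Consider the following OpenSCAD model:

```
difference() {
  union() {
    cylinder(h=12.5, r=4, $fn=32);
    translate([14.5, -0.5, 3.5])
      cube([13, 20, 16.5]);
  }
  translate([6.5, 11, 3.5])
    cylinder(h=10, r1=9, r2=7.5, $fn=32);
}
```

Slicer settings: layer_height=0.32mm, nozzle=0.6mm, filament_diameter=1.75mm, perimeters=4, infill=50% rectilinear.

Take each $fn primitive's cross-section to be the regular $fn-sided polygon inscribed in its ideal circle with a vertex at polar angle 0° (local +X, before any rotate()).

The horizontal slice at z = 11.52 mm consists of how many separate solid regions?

At z = 11.52 mm: the r=4 cylinder gives a regular 32-gon of circumradius 4 (constant along its height); the 13×20 cube at (14.5, -0.5) contributes its full rectangle; Merging all regions: the 2 present regions are separate (no shared area or edge), so areas and boundary lengths simply add and each stays a separate island — 2 connected regions; the cone at (6.5, 11): at t=0.802 of its height the radius interpolates to r₁+(r₂−r₁)t = 7.797, giving a regular 32-gon of that circumradius; Subtracting the remaining from the first: starting from the result so far, the cone at (6.5, 11) misses the remaining region (no effect) — 2 connected regions. The result has 2 disconnected regions.

2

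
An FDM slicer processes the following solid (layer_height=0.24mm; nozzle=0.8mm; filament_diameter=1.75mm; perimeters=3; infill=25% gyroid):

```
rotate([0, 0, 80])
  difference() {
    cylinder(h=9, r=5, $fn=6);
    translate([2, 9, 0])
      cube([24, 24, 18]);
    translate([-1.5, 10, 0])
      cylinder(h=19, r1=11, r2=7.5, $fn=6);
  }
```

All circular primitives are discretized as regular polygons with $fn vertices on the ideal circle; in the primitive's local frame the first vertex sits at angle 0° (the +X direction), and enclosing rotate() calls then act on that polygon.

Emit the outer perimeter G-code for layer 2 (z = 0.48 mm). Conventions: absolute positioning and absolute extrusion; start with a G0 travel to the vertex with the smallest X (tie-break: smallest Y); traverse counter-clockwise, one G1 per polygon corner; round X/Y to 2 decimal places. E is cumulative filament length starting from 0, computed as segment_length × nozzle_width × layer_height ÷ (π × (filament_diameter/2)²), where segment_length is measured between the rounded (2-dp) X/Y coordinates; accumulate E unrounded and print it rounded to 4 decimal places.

G0 X-1.36 Y-4.52 Z0.48
G1 X-0.87 Y-4.92 E0.0505
G1 X3.83 Y-3.21 E0.4497
G1 X4.70 Y1.71 E0.8486
G1 X0.87 Y4.92 E1.2475
G1 X-0.41 Y4.46 E1.3560
G1 X0.14 Y3.99 E1.4138
G1 X-1.36 Y-4.52 E2.1036

At z = 0.48 mm: the r=5 cylinder gives a regular 6-gon of circumradius 5 (constant along its height); the cube at (2, 9) (footprint 24×24) is included at this height; the cone at (-1.5, 10): at t=0.025 of its height the radius interpolates to r₁+(r₂−r₁)t = 10.912, giving a regular 6-gon of that circumradius; After the difference (first − rest): starting from the r=5 cylinder, the 24×24 cube at (2, 9) misses the remaining region (no effect); the cone at (-1.5, 10) partially overlaps it — only the 26.92 mm² overlap (of its 309.33 mm²) is removed, clipping the outline — 1 connected region; (rotated 80° about Z; rotation is an isometry so areas/perimeters/island counts are preserved). The outline is a single polygon with 7 vertices. Extrusion per mm of travel: 0.8 × 0.24 / (π × 0.875²) = 0.079824. Accumulating E over each segment gives final E = 2.1036.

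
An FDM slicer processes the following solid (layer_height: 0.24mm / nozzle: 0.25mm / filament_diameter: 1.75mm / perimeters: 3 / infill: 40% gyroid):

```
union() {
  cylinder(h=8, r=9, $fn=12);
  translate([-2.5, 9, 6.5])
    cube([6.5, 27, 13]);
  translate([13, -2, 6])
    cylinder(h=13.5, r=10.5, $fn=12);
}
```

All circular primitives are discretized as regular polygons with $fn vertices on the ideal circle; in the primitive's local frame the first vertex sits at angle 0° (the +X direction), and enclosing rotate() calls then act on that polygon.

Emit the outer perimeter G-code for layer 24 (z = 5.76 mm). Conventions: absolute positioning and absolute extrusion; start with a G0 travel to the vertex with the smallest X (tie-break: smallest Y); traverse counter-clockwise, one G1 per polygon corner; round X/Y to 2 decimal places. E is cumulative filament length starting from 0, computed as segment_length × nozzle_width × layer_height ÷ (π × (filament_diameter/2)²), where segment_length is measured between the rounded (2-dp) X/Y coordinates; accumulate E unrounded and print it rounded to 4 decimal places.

At z = 5.76 mm: the cylinder: section is a regular 12-gon, circumradius r=9; the cube at (-2.5, 9) does not reach this height (z outside [6.5, 19.5]); the cylinder at (13, -2) is not intersected at this z (z outside [6, 19.5]); Combining (union): only the r=9 cylinder is present, so the union is just that shape — 1 connected region. The outline is a single polygon with 12 vertices. Extrusion per mm of travel: 0.25 × 0.24 / (π × 0.875²) = 0.024945. Accumulating E over each segment gives final E = 1.3942.

G0 X-9.00 Y0.00 Z5.76
G1 X-7.79 Y-4.50 E0.1162
G1 X-4.50 Y-7.79 E0.2323
G1 X0.00 Y-9.00 E0.3485
G1 X4.50 Y-7.79 E0.4648
G1 X7.79 Y-4.50 E0.5808
G1 X9.00 Y0.00 E0.6971
G1 X7.79 Y4.50 E0.8133
G1 X4.50 Y7.79 E0.9294
G1 X0.00 Y9.00 E1.0456
G1 X-4.50 Y7.79 E1.1619
G1 X-7.79 Y4.50 E1.2779
G1 X-9.00 Y0.00 E1.3942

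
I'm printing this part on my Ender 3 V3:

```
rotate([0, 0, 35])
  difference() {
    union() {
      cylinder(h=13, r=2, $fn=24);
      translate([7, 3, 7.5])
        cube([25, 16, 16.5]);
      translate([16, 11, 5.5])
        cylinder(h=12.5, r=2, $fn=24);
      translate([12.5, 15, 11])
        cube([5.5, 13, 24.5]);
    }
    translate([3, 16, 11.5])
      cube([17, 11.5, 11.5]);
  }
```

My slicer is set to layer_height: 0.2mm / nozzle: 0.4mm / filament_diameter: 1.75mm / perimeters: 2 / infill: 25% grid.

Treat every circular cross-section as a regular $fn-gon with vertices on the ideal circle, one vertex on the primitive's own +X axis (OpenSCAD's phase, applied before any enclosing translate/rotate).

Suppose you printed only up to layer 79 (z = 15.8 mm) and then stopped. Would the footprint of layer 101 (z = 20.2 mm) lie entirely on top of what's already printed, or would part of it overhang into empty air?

Compare the two slices. At z = 15.8: the cylinder is not intersected at this z (z outside [0, 13]); the cube at (7, 3) is present — its section is the full 25×16 rectangle (area 400.00 mm²); the cylinder at (16, 11): section is a regular 24-gon, circumradius r=2 (area = (24/2)·2.000²·sin(360°/24) = 12.42 mm²); the cube at (12.5, 15) is present — its section is the full 5.5×13 rectangle (area 71.50 mm²); Taking the union: the regions partially overlap — summed areas 483.92 mm² minus the doubly-counted overlap 34.42 mm² gives 449.50 mm² — area = 449.50 mm²; the cube at (3, 16) (footprint 17×11.5) is included at this height (area 195.50 mm²); After the difference (first − rest): starting from that combined region (449.50 mm²), the 17×11.5 cube at (3, 16) partially overlaps it — only the 85.75 mm² overlap (of its 195.50 mm²) is removed, clipping the outline — area = 363.75 mm²; (whole slice rotated 35° about Z — lengths, areas and connectivity unchanged). At z = 20.2: the cylinder is not intersected at this z (z outside [0, 13]); the cube at (7, 3) is present — its section is the full 25×16 rectangle (area 400.00 mm²); the cylinder at (16, 11) is absent (z outside [5.5, 18]); the 5.5×13 cube at (12.5, 15) contributes its full rectangle (area 71.50 mm²); Merging all regions: the regions partially overlap — summed areas 471.50 mm² minus the doubly-counted overlap 22.00 mm² gives 449.50 mm² — area = 449.50 mm²; the cube at (3, 16) (footprint 17×11.5) is included at this height (area 195.50 mm²); After the difference (first − rest): starting from that combined region (449.50 mm²), the 17×11.5 cube at (3, 16) partially overlaps it — only the 85.75 mm² overlap (of its 195.50 mm²) is removed, clipping the outline — area = 363.75 mm²; (whole slice rotated 35° about Z — lengths, areas and connectivity unchanged). Checking containment: the cross-section at z = 20.2 is a subset of the cross-section at z = 15.8.

entirely on top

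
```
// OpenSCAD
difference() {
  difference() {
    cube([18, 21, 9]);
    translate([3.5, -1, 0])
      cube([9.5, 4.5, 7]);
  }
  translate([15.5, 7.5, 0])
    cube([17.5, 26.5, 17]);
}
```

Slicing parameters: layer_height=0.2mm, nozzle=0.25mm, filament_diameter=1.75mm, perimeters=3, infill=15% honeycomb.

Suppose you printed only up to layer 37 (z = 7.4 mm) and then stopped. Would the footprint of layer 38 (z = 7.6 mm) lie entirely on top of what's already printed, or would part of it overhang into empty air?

Compare the two slices. At z = 7.4: the cube (footprint 18×21) is included at this height (area 378.00 mm²); the cube at (3.5, -1) does not reach this height (z outside [0, 7]); Taking the first minus the rest: none of the subtracted shapes is present at this height, so the 18×21 cube is unchanged — area = 378.00 mm²; the 17.5×26.5 cube at (15.5, 7.5) contributes its full rectangle (area 463.75 mm²); Subtracting the remaining from the first: starting from that combined region (378.00 mm²), the 17.5×26.5 cube at (15.5, 7.5) partially overlaps it — only the 33.75 mm² overlap (of its 463.75 mm²) is removed, clipping the outline — area = 344.25 mm². At z = 7.6: the cube is present — its section is the full 18×21 rectangle (area 378.00 mm²); the cube at (3.5, -1) is not intersected at this z (z outside [0, 7]); Taking the first minus the rest: none of the subtracted shapes is present at this height, so the 18×21 cube is unchanged — area = 378.00 mm²; the 17.5×26.5 cube at (15.5, 7.5) contributes its full rectangle (area 463.75 mm²); Subtracting the remaining from the first: starting from that combined region (378.00 mm²), the 17.5×26.5 cube at (15.5, 7.5) partially overlaps it — only the 33.75 mm² overlap (of its 463.75 mm²) is removed, clipping the outline — area = 344.25 mm². Checking containment: the cross-section at z = 7.6 is a subset of the cross-section at z = 7.4.

entirely on top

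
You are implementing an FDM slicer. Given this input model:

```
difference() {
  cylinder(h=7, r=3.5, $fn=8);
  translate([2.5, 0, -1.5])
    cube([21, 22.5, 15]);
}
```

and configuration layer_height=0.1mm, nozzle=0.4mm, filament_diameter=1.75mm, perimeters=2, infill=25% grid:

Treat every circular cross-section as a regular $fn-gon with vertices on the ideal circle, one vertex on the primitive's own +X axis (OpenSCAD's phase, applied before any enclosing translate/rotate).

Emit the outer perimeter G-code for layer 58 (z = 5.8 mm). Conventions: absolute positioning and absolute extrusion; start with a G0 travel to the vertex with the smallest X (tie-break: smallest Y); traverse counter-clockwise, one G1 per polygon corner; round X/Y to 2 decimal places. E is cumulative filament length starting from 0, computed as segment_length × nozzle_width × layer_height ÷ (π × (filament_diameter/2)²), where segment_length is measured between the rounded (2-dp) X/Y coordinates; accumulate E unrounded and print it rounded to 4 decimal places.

At z = 5.8 mm: the r=3.5 cylinder gives a regular 8-gon of circumradius 3.5 (constant along its height); the cube at (2.5, 0) (footprint 21×22.5) is included at this height; Taking the first minus the rest: starting from the r=3.5 cylinder, the 21×22.5 cube at (2.5, 0) partially overlaps it — only the 1.21 mm² overlap (of its 472.50 mm²) is removed, clipping the outline — 1 connected region. The outline is a single polygon with 10 vertices. Extrusion per mm of travel: 0.4 × 0.1 / (π × 0.875²) = 0.016630. Accumulating E over each segment gives final E = 0.3694.

G0 X-3.50 Y0.00 Z5.80
G1 X-2.47 Y-2.47 E0.0445
G1 X0.00 Y-3.50 E0.0890
G1 X2.47 Y-2.47 E0.1335
G1 X3.50 Y0.00 E0.1780
G1 X2.50 Y0.00 E0.1946
G1 X2.50 Y2.41 E0.2347
G1 X2.47 Y2.47 E0.2358
G1 X0.00 Y3.50 E0.2803
G1 X-2.47 Y2.47 E0.3249
G1 X-3.50 Y0.00 E0.3694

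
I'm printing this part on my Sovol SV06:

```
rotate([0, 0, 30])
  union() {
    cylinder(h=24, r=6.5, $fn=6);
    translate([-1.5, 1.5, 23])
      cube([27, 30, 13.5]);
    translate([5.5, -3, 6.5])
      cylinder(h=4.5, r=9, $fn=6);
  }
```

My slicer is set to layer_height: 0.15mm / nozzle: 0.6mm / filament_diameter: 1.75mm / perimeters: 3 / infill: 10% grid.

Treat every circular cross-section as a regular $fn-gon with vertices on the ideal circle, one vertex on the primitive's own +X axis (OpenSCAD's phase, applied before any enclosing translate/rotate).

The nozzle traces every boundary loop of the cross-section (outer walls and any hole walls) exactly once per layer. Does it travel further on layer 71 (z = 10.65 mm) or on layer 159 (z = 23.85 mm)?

Layer 71 (z = 10.65): the cylinder: section is a regular 6-gon, circumradius r=6.5 (perimeter = 2·6·6.500·sin(180°/6) = 39.00 mm); the cube at (-1.5, 1.5) is not intersected at this z (z outside [23, 36.5]); the cylinder at (5.5, -3): section is a regular 6-gon, circumradius r=9 (perimeter = 2·6·9.000·sin(180°/6) = 54.00 mm); Combining (union): the regions partially overlap (shared area 68.92 mm²), so the edge portions inside another operand are dropped and the merged outline is re-measured after clipping — boundary = 60.96 mm; (whole slice rotated 30° about Z — lengths, areas and connectivity unchanged). So its perimeter = 60.96 mm. Layer 159 (z = 23.85): the r=6.5 cylinder contributes a regular 6-gon of circumradius 6.5 (perimeter = 2·6·6.500·sin(180°/6) = 39.00 mm); the cube at (-1.5, 1.5) is present — its section is the full 27×30 rectangle (perimeter 114.00 mm); the cylinder at (5.5, -3) does not reach this height (z outside [6.5, 11]); Combining (union): the regions partially overlap (shared area 24.54 mm²), so the edge portions inside another operand are dropped and the merged outline is re-measured after clipping — boundary = 132.22 mm; (rotated 30° about Z; rotation is an isometry so areas/perimeters/island counts are preserved). So its perimeter = 132.22 mm. Layer 159 is larger (132.22 vs 60.96 mm).

layer 159 (z = 23.85 mm)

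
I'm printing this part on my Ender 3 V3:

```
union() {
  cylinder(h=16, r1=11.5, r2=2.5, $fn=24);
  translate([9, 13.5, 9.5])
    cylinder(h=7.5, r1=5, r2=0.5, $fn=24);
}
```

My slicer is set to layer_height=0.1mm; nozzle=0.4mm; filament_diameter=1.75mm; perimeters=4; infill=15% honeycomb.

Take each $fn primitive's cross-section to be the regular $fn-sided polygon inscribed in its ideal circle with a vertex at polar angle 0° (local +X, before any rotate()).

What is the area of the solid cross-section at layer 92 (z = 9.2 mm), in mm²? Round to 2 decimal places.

124.25 mm²

At z = 9.2 mm: the cone (r1=11.5→r2=2.5) has section circumradius 6.325 here — a regular 24-gon (area = (24/2)·6.325²·sin(360°/24) = 124.25 mm²); the cone at (9, 13.5) is absent (z outside [9.5, 17]); Taking the union: only the cone is present, so the union is just that shape — area = 124.25 mm². Overall, the cross-section is a single solid region. Net area = 124.25 mm².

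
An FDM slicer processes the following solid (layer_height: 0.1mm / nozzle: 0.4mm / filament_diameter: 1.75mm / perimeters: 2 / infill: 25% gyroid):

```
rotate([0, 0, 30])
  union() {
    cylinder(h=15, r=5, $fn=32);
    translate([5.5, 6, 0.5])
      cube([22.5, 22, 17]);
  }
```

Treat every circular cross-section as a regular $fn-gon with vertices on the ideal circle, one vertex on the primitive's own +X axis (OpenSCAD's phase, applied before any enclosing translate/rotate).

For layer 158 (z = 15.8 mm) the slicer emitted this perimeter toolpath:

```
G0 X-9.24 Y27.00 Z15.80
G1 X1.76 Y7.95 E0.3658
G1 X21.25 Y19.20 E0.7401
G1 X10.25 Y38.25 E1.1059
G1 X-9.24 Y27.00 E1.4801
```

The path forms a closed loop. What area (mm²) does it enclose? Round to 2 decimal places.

Apply the shoelace formula to the sequence of (X, Y) vertices; enclosed area = 495.03 mm².

495.03 mm²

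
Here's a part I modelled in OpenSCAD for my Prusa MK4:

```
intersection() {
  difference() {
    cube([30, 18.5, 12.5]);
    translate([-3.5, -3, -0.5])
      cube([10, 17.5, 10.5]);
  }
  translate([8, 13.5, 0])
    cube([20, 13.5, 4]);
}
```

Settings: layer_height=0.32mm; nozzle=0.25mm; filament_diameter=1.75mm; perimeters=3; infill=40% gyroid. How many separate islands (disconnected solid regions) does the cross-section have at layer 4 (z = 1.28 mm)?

At z = 1.28 mm: the cube is present — its section is the full 30×18.5 rectangle; the cube at (-3.5, -3) (footprint 10×17.5) is included at this height; After the difference (first − rest): starting from the 30×18.5 cube, the 10×17.5 cube at (-3.5, -3) partially overlaps it — only the 94.25 mm² overlap (of its 175.00 mm²) is removed, clipping the outline — 1 connected region; the cube at (8, 13.5) is present — its section is the full 20×13.5 rectangle; Taking the intersection: the 20×13.5 cube at (8, 13.5) partially overlaps that combined region; clipping to the common part keeps 100.00 mm² — 1 connected region. Overall, the cross-section is a single solid region. Island count = 1.

1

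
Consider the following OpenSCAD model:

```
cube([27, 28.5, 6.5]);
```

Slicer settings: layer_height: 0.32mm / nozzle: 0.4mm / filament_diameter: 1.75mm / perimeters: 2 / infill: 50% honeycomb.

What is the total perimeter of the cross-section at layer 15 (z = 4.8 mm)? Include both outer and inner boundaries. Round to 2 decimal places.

At z = 4.8 mm: the cube is present — its section is the full 27×28.5 rectangle (perimeter 111.00 mm). Overall, the cross-section is a single solid region. Total boundary length (outer) = 111.00 mm.

111.00 mm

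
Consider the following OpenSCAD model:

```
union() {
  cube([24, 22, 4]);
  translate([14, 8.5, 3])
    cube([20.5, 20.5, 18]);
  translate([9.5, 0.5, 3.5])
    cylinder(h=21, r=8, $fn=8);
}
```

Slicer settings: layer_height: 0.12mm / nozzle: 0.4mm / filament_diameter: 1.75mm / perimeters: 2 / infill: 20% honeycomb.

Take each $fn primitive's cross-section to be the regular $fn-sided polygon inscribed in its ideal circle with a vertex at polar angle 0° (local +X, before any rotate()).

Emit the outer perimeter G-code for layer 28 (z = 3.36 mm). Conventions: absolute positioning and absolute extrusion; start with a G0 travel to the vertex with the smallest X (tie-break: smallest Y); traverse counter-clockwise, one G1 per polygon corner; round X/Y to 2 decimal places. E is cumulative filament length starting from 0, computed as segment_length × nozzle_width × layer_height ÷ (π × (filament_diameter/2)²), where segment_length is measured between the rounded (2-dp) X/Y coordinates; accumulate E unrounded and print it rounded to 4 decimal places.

At z = 3.36 mm: the cube is present — its section is the full 24×22 rectangle; the cube at (14, 8.5) (footprint 20.5×20.5) is included at this height; the cylinder at (9.5, 0.5) is not intersected at this z (z outside [3.5, 24.5]); Combining (union): the regions partially overlap (shared area 135.00 mm²), so overlapping operands fuse into one piece — 1 connected region. The outline is a single polygon with 8 vertices. Extrusion per mm of travel: 0.4 × 0.12 / (π × 0.875²) = 0.019956. Accumulating E over each segment gives final E = 2.5344.

G0 X0.00 Y0.00 Z3.36
G1 X24.00 Y0.00 E0.4789
G1 X24.00 Y8.50 E0.6486
G1 X34.50 Y8.50 E0.8581
G1 X34.50 Y29.00 E1.2672
G1 X14.00 Y29.00 E1.6763
G1 X14.00 Y22.00 E1.8160
G1 X0.00 Y22.00 E2.0954
G1 X0.00 Y0.00 E2.5344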